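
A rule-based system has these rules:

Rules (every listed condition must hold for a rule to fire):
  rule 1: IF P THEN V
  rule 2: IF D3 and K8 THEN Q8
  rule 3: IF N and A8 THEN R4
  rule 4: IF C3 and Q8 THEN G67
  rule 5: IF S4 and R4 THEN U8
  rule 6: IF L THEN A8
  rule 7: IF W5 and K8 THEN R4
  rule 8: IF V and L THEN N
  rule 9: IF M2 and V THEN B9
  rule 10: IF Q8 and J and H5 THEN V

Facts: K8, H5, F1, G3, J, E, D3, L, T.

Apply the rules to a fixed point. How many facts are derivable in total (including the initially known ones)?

Round 1: rule 2 [IF D3 and K8 THEN Q8]; rule 6 [IF L THEN A8]. Adds Q8, A8.
Round 2: rule 10 [IF Q8 and J and H5 THEN V]. Adds V.
Round 3: rule 8 [IF V and L THEN N]. Adds N.
Round 4: rule 3 [IF N and A8 THEN R4]. Adds R4.
Closure: {A8, D3, E, F1, G3, H5, J, K8, L, N, Q8, R4, T, V} — 14 facts.

14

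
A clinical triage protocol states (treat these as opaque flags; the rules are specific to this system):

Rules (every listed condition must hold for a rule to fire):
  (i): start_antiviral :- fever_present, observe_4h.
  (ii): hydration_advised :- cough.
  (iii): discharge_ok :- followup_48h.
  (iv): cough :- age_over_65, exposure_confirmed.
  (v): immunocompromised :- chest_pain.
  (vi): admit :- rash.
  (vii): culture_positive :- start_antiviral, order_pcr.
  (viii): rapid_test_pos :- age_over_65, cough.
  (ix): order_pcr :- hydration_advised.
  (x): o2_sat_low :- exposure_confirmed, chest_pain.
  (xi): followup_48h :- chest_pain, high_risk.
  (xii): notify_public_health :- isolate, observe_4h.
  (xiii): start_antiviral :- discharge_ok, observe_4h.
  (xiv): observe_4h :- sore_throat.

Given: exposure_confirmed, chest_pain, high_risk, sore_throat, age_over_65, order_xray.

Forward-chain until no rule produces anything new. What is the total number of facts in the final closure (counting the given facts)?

17

Round 1: (iv) [cough :- age_over_65, exposure_confirmed.]; (v) [immunocompromised :- chest_pain.]; (x) [o2_sat_low :- exposure_confirmed, chest_pain.]; (xi) [followup_48h :- chest_pain, high_risk.]; (xiv) [observe_4h :- sore_throat.]. New: cough, immunocompromised, o2_sat_low, followup_48h, observe_4h.
Round 2: (ii) [hydration_advised :- cough.]; (iii) [discharge_ok :- followup_48h.]; (viii) [rapid_test_pos :- age_over_65, cough.]. New: hydration_advised, discharge_ok, rapid_test_pos.
Round 3: (ix) [order_pcr :- hydration_advised.]; (xiii) [start_antiviral :- discharge_ok, observe_4h.]. New: order_pcr, start_antiviral.
Round 4: (vii) [culture_positive :- start_antiviral, order_pcr.]. New: culture_positive.
Closure: {age_over_65, chest_pain, cough, culture_positive, discharge_ok, exposure_confirmed, followup_48h, high_risk, hydration_advised, immunocompromised, o2_sat_low, observe_4h, order_pcr, order_xray, rapid_test_pos, sore_throat, start_antiviral} — 17 facts.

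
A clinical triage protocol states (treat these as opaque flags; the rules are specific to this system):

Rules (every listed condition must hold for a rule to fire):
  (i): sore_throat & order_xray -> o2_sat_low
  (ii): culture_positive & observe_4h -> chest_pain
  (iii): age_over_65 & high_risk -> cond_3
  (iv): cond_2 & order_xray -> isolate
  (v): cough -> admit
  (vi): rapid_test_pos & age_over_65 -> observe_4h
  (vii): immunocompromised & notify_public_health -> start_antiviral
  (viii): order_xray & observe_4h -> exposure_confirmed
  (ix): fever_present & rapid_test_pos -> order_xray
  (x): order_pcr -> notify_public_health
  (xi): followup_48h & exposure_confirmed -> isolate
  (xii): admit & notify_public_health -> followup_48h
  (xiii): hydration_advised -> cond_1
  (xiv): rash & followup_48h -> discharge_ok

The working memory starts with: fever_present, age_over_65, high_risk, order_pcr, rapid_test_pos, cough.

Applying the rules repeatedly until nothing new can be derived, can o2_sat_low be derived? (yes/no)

no

Round 1: (iii) [age_over_65 & high_risk -> cond_3]; (v) [cough -> admit]; (vi) [rapid_test_pos & age_over_65 -> observe_4h]; (ix) [fever_present & rapid_test_pos -> order_xray]; (x) [order_pcr -> notify_public_health]. Adds cond_3, admit, observe_4h, order_xray, notify_public_health.
Round 2: (viii) [order_xray & observe_4h -> exposure_confirmed]; (xii) [admit & notify_public_health -> followup_48h]. Adds exposure_confirmed, followup_48h.
Round 3: (xi) [followup_48h & exposure_confirmed -> isolate]. Adds isolate.
Fixed point reached. o2_sat_low is concluded only by (i); (i) needs sore_throat (never derived).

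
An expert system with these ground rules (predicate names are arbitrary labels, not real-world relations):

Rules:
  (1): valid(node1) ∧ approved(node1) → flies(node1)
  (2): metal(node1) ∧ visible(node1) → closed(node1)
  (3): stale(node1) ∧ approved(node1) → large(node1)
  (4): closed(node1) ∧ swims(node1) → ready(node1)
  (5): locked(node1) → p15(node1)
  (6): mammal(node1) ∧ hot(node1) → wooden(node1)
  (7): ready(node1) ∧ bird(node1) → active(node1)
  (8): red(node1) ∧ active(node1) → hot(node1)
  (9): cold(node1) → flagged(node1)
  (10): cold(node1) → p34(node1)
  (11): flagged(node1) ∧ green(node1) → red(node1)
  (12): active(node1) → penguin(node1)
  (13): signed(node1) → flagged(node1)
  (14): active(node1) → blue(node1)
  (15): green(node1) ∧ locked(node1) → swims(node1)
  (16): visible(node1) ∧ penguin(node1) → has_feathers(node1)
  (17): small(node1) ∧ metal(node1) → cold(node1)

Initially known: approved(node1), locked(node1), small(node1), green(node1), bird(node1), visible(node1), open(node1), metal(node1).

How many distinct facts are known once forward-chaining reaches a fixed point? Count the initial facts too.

Round 1: (2) [metal(node1) ∧ visible(node1) → closed(node1)]; (5) [locked(node1) → p15(node1)]; (15) [green(node1) ∧ locked(node1) → swims(node1)]; (17) [small(node1) ∧ metal(node1) → cold(node1)]. Adds closed(node1), p15(node1), swims(node1), cold(node1).
Round 2: (4) [closed(node1) ∧ swims(node1) → ready(node1)]; (9) [cold(node1) → flagged(node1)]; (10) [cold(node1) → p34(node1)]. Adds ready(node1), flagged(node1), p34(node1).
Round 3: (7) [ready(node1) ∧ bird(node1) → active(node1)]; (11) [flagged(node1) ∧ green(node1) → red(node1)]. Adds active(node1), red(node1).
Round 4: (8) [red(node1) ∧ active(node1) → hot(node1)]; (12) [active(node1) → penguin(node1)]; (14) [active(node1) → blue(node1)]. Adds hot(node1), penguin(node1), blue(node1).
Round 5: (16) [visible(node1) ∧ penguin(node1) → has_feathers(node1)]. Adds has_feathers(node1).
Closure: {active(node1), approved(node1), bird(node1), blue(node1), closed(node1), cold(node1), flagged(node1), green(node1), has_feathers(node1), hot(node1), locked(node1), metal(node1), open(node1), p15(node1), p34(node1), penguin(node1), ready(node1), red(node1), small(node1), swims(node1), visible(node1)} — 21 facts.

21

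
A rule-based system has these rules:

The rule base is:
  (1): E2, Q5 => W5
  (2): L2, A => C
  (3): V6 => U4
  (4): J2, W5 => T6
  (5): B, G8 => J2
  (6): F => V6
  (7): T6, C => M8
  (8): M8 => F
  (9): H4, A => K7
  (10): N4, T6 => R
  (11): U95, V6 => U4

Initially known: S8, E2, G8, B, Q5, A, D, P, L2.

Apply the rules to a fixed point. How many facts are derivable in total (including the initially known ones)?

Round 1: (1) [E2, Q5 => W5]; (2) [L2, A => C]; (5) [B, G8 => J2]. Adds W5, C, J2.
Round 2: (4) [J2, W5 => T6]. Adds T6.
Round 3: (7) [T6, C => M8]. Adds M8.
Round 4: (8) [M8 => F]. Adds F.
Round 5: (6) [F => V6]. Adds V6.
Round 6: (3) [V6 => U4]. Adds U4.
Closure: {A, B, C, D, E2, F, G8, J2, L2, M8, P, Q5, S8, T6, U4, V6, W5} — 17 facts.

17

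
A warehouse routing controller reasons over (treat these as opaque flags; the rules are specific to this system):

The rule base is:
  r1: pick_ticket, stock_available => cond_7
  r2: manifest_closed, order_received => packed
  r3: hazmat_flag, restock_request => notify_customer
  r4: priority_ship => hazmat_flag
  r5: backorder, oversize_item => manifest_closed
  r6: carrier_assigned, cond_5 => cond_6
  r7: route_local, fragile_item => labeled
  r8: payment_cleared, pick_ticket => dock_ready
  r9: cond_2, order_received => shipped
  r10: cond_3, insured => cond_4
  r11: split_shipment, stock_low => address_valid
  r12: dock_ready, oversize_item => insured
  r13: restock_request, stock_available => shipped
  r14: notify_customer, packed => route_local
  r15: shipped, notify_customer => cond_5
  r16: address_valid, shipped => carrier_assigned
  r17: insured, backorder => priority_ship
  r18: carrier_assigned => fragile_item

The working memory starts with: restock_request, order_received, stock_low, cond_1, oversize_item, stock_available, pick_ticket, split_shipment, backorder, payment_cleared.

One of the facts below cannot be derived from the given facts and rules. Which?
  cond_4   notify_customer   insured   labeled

Round 1 — r1, r5, r8, r11, r13, derive cond_7, manifest_closed, dock_ready, address_valid, shipped.
Round 2 — r2, r12, r16, derive packed, insured, carrier_assigned.
Round 3 — r17, r18, derive priority_ship, fragile_item.
Round 4 — r4, derive hazmat_flag.
Round 5 — r3, derive notify_customer.
Round 6 — r14, r15, derive route_local, cond_5.
Round 7 — r6, r7, derive cond_6, labeled.
Derived: labeled (round 7), notify_customer (round 5), insured (round 2). cond_4 never appears in any round.

cond_4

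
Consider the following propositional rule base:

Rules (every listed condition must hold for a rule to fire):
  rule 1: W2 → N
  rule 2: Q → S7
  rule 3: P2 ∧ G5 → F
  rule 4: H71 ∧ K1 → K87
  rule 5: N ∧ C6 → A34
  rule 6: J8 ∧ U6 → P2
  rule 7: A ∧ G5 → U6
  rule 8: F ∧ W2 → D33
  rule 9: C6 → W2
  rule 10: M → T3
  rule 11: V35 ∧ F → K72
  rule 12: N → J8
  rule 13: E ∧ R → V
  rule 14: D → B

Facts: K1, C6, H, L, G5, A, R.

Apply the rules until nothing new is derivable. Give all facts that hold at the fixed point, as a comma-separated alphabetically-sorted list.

[1] rule 7 [A ∧ G5 → U6]; rule 9 [C6 → W2]. ⇒ new: U6, W2.
[2] rule 1 [W2 → N]. ⇒ new: N.
[3] rule 5 [N ∧ C6 → A34]; rule 12 [N → J8]. ⇒ new: A34, J8.
[4] rule 6 [J8 ∧ U6 → P2]. ⇒ new: P2.
[5] rule 3 [P2 ∧ G5 → F]. ⇒ new: F.
[6] rule 8 [F ∧ W2 → D33]. ⇒ new: D33.

A, A34, C6, D33, F, G5, H, J8, K1, L, N, P2, R, U6, W2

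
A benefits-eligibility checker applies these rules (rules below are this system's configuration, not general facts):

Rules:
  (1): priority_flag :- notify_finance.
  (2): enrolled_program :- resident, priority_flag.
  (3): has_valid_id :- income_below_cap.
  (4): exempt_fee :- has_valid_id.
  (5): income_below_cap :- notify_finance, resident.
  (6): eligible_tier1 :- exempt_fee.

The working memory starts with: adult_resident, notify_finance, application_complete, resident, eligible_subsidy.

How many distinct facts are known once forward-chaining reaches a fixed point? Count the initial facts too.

11

Round 1 fires (1), (5), giving priority_flag, income_below_cap.
Round 2 fires (2), (3), giving enrolled_program, has_valid_id.
Round 3 fires (4), giving exempt_fee.
Round 4 fires (6), giving eligible_tier1.
Closure: {adult_resident, application_complete, eligible_subsidy, eligible_tier1, enrolled_program, exempt_fee, has_valid_id, income_below_cap, notify_finance, priority_flag, resident} — 11 facts.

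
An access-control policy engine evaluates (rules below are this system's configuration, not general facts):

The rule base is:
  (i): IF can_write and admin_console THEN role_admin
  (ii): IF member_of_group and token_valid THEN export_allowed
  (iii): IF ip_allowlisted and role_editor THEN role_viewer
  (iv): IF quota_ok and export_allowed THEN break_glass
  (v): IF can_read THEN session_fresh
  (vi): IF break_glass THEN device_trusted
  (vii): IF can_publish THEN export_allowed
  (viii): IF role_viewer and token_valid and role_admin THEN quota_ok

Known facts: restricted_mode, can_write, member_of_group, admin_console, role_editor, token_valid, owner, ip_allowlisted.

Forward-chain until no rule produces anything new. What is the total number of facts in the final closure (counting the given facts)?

Round 1 fires (i), (ii), (iii), giving role_admin, export_allowed, role_viewer.
Round 2 fires (viii), giving quota_ok.
Round 3 fires (iv), giving break_glass.
Round 4 fires (vi), giving device_trusted.
Closure: {admin_console, break_glass, can_write, device_trusted, export_allowed, ip_allowlisted, member_of_group, owner, quota_ok, restricted_mode, role_admin, role_editor, role_viewer, token_valid} — 14 facts.

14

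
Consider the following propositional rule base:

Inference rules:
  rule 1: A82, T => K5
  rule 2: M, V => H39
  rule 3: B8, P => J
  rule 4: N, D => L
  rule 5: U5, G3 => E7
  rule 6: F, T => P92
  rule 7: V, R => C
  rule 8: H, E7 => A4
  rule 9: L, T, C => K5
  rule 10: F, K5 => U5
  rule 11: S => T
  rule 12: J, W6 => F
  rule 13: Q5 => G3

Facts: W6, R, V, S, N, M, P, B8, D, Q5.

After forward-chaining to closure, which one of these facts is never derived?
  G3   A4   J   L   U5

A4

Round 1: rule 2 [M, V => H39]; rule 3 [B8, P => J]; rule 4 [N, D => L]; rule 7 [V, R => C]; rule 11 [S => T]; rule 13 [Q5 => G3]. Adds H39, J, L, C, T, G3.
Round 2: rule 9 [L, T, C => K5]; rule 12 [J, W6 => F]. Adds K5, F.
Round 3: rule 6 [F, T => P92]; rule 10 [F, K5 => U5]. Adds P92, U5.
Round 4: rule 5 [U5, G3 => E7]. Adds E7.
Derived: J (round 1), G3 (round 1), L (round 1), U5 (round 3). A4 never appears in any round.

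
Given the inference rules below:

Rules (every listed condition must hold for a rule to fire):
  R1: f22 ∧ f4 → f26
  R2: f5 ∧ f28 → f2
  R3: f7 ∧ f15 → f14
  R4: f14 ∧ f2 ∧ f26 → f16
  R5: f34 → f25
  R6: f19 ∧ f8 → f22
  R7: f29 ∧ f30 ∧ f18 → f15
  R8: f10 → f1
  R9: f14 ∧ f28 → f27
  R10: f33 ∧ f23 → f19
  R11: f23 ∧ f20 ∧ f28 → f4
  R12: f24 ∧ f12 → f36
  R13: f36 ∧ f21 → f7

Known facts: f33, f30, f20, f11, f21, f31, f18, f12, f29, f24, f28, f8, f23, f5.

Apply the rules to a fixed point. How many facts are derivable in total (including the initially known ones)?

Round 1: R2 [f5 ∧ f28 → f2]; R7 [f29 ∧ f30 ∧ f18 → f15]; R10 [f33 ∧ f23 → f19]; R11 [f23 ∧ f20 ∧ f28 → f4]; R12 [f24 ∧ f12 → f36]. Adds f2, f15, f19, f4, f36.
Round 2: R6 [f19 ∧ f8 → f22]; R13 [f36 ∧ f21 → f7]. Adds f22, f7.
Round 3: R1 [f22 ∧ f4 → f26]; R3 [f7 ∧ f15 → f14]. Adds f26, f14.
Round 4: R4 [f14 ∧ f2 ∧ f26 → f16]; R9 [f14 ∧ f28 → f27]. Adds f16, f27.
Closure: {f11, f12, f14, f15, f16, f18, f19, f2, f20, f21, f22, f23, f24, f26, f27, f28, f29, f30, f31, f33, f36, f4, f5, f7, f8} — 25 facts.

25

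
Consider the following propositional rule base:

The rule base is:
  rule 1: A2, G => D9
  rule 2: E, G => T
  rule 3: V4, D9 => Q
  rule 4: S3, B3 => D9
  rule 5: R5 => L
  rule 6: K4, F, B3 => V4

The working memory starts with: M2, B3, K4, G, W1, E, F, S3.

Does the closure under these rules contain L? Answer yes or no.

no

Round 1 fires rule 2, rule 4, rule 6, giving T, D9, V4.
Round 2 fires rule 3, giving Q.
Fixed point reached. L is concluded only by rule 5; rule 5 needs R5 (never derived).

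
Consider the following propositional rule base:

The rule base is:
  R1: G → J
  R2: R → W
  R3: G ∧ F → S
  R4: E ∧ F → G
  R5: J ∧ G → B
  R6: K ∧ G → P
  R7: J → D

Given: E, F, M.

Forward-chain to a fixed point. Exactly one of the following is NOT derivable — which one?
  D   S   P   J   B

P

Round 1 fires R4, giving G.
Round 2 fires R1, R3, giving J, S.
Round 3 fires R5, R7, giving B, D.
Derived: S (round 2), J (round 2), D (round 3), B (round 3). P never appears in any round.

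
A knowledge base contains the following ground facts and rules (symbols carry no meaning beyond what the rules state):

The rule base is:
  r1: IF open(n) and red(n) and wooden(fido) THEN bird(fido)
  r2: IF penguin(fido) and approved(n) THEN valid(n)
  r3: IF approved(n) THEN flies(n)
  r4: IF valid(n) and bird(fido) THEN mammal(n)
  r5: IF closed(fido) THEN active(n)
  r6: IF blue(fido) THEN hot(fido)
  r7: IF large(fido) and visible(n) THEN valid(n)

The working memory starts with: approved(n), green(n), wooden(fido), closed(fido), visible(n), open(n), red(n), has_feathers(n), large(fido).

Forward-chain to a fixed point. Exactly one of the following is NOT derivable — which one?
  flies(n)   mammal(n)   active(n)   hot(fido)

hot(fido)

[1] r1 [IF open(n) and red(n) and wooden(fido) THEN bird(fido)]; r3 [IF approved(n) THEN flies(n)]; r5 [IF closed(fido) THEN active(n)]; r7 [IF large(fido) and visible(n) THEN valid(n)]. ⇒ new: bird(fido), flies(n), active(n), valid(n).
[2] r4 [IF valid(n) and bird(fido) THEN mammal(n)]. ⇒ new: mammal(n).
Derived: mammal(n) (round 2), active(n) (round 1), flies(n) (round 1). hot(fido) never appears in any round.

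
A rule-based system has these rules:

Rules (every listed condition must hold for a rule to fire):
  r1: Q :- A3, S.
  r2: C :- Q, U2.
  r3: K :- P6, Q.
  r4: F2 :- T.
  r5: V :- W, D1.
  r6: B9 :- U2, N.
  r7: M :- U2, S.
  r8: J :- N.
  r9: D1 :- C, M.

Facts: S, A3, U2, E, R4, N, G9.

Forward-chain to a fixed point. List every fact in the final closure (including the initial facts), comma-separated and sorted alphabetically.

A3, B9, C, D1, E, G9, J, M, N, Q, R4, S, U2

[1] r1 [Q :- A3, S.]; r6 [B9 :- U2, N.]; r7 [M :- U2, S.]; r8 [J :- N.]. ⇒ new: Q, B9, M, J.
[2] r2 [C :- Q, U2.]. ⇒ new: C.
[3] r9 [D1 :- C, M.]. ⇒ new: D1.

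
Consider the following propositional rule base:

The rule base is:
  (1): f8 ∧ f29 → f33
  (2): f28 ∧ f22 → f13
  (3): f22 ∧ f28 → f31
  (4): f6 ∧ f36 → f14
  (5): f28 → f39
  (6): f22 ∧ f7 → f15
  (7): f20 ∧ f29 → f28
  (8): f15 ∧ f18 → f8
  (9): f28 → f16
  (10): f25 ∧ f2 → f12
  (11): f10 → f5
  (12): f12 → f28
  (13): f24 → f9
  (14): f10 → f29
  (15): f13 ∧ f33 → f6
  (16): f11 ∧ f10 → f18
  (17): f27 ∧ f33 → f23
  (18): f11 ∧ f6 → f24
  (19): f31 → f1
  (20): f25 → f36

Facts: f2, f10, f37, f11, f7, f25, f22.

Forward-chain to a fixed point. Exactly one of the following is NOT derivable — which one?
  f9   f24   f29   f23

[1] (6) [f22 ∧ f7 → f15]; (10) [f25 ∧ f2 → f12]; (11) [f10 → f5]; (14) [f10 → f29]; (16) [f11 ∧ f10 → f18]; (20) [f25 → f36]. ⇒ new: f15, f12, f5, f29, f18, f36.
[2] (8) [f15 ∧ f18 → f8]; (12) [f12 → f28]. ⇒ new: f8, f28.
[3] (1) [f8 ∧ f29 → f33]; (2) [f28 ∧ f22 → f13]; (3) [f22 ∧ f28 → f31]; (5) [f28 → f39]; (9) [f28 → f16]. ⇒ new: f33, f13, f31, f39, f16.
[4] (15) [f13 ∧ f33 → f6]; (19) [f31 → f1]. ⇒ new: f6, f1.
[5] (4) [f6 ∧ f36 → f14]; (18) [f11 ∧ f6 → f24]. ⇒ new: f14, f24.
[6] (13) [f24 → f9]. ⇒ new: f9.
Derived: f29 (round 1), f9 (round 6), f24 (round 5). f23 never appears in any round.

f23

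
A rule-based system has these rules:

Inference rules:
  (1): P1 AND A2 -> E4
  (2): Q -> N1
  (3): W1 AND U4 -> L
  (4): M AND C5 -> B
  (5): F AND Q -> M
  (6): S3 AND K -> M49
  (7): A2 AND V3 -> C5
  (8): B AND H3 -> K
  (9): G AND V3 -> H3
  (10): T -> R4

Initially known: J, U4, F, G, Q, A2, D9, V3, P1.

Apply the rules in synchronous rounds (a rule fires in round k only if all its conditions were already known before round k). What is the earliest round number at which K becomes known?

Round 1 — (1), (2), (5), (7), (9), derive E4, N1, M, C5, H3.
Round 2 — (4), derive B.
Round 3 — (8), derive K.
K first appears in round 3.

3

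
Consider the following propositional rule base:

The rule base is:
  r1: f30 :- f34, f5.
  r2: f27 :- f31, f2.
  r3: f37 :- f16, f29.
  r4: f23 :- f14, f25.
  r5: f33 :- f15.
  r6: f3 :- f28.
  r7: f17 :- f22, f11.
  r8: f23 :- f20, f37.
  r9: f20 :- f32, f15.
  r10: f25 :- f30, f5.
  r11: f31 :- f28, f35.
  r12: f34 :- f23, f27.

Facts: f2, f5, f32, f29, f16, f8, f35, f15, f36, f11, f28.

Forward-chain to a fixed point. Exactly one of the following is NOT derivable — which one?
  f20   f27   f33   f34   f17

Round 1: r3 [f37 :- f16, f29.]; r5 [f33 :- f15.]; r6 [f3 :- f28.]; r9 [f20 :- f32, f15.]; r11 [f31 :- f28, f35.]. Adds f37, f33, f3, f20, f31.
Round 2: r2 [f27 :- f31, f2.]; r8 [f23 :- f20, f37.]. Adds f27, f23.
Round 3: r12 [f34 :- f23, f27.]. Adds f34.
Round 4: r1 [f30 :- f34, f5.]. Adds f30.
Round 5: r10 [f25 :- f30, f5.]. Adds f25.
Derived: f33 (round 1), f34 (round 3), f20 (round 1), f27 (round 2). f17 never appears in any round.

f17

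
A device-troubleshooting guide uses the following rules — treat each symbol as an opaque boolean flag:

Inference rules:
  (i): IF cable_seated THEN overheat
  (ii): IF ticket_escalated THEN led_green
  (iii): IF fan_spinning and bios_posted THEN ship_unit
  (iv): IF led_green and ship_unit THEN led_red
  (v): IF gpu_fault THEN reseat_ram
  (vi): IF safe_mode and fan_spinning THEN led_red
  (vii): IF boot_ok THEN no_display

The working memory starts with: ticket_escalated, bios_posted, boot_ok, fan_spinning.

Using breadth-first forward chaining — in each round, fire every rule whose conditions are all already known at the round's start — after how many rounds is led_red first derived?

2

Round 1: (ii) [IF ticket_escalated THEN led_green]; (iii) [IF fan_spinning and bios_posted THEN ship_unit]; (vii) [IF boot_ok THEN no_display]. New: led_green, ship_unit, no_display.
Round 2: (iv) [IF led_green and ship_unit THEN led_red]. New: led_red.
led_red first appears in round 2.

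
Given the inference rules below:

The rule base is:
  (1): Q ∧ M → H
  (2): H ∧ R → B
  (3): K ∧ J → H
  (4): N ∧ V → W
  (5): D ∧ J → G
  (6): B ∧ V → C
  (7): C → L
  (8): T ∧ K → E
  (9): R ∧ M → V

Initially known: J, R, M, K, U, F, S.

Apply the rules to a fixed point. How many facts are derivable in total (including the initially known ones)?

Round 1 — (3), (9), derive H, V.
Round 2 — (2), derive B.
Round 3 — (6), derive C.
Round 4 — (7), derive L.
Closure: {B, C, F, H, J, K, L, M, R, S, U, V} — 12 facts.

12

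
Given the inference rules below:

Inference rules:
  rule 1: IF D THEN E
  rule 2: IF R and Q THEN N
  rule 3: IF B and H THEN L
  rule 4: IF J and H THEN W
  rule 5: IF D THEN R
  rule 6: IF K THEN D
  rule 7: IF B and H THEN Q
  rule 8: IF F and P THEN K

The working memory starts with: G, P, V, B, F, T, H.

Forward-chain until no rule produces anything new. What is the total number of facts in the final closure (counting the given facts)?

Round 1 — rule 3, rule 7, rule 8, derive L, Q, K.
Round 2 — rule 6, derive D.
Round 3 — rule 1, rule 5, derive E, R.
Round 4 — rule 2, derive N.
Closure: {B, D, E, F, G, H, K, L, N, P, Q, R, T, V} — 14 facts.

14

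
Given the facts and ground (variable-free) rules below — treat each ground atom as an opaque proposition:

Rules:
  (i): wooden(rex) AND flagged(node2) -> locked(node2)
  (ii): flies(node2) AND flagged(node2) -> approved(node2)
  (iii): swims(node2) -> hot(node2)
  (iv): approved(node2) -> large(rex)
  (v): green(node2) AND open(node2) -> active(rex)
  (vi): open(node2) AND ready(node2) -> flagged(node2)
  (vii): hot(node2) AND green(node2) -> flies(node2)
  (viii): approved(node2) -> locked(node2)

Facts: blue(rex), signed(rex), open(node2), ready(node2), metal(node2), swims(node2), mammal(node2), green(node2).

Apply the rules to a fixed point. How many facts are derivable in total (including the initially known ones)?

15

Round 1 fires (iii), (v), (vi), giving hot(node2), active(rex), flagged(node2).
Round 2 fires (vii), giving flies(node2).
Round 3 fires (ii), giving approved(node2).
Round 4 fires (iv), (viii), giving large(rex), locked(node2).
Closure: {active(rex), approved(node2), blue(rex), flagged(node2), flies(node2), green(node2), hot(node2), large(rex), locked(node2), mammal(node2), metal(node2), open(node2), ready(node2), signed(rex), swims(node2)} — 15 facts.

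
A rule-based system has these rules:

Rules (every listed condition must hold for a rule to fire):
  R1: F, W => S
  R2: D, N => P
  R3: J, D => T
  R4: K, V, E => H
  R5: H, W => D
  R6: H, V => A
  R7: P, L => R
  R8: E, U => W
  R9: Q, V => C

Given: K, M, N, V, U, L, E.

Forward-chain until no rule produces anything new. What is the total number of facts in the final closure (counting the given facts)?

13

[1] R4 [K, V, E => H]; R8 [E, U => W]. ⇒ new: H, W.
[2] R5 [H, W => D]; R6 [H, V => A]. ⇒ new: D, A.
[3] R2 [D, N => P]. ⇒ new: P.
[4] R7 [P, L => R]. ⇒ new: R.
Closure: {A, D, E, H, K, L, M, N, P, R, U, V, W} — 13 facts.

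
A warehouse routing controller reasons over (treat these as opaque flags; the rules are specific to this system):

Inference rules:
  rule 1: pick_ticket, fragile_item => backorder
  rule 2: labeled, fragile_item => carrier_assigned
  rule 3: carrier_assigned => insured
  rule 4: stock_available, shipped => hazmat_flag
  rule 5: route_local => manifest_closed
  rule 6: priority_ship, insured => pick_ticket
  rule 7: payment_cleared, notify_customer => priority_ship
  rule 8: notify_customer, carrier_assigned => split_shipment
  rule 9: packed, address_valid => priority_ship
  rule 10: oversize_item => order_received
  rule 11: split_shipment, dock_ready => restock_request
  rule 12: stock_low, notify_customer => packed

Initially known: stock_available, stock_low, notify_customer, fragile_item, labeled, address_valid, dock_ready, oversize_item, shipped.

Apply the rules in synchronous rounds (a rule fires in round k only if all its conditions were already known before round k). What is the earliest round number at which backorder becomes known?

Round 1 fires rule 2, rule 4, rule 10, rule 12, giving carrier_assigned, hazmat_flag, order_received, packed.
Round 2 fires rule 3, rule 8, rule 9, giving insured, split_shipment, priority_ship.
Round 3 fires rule 6, rule 11, giving pick_ticket, restock_request.
Round 4 fires rule 1, giving backorder.
backorder first appears in round 4.

4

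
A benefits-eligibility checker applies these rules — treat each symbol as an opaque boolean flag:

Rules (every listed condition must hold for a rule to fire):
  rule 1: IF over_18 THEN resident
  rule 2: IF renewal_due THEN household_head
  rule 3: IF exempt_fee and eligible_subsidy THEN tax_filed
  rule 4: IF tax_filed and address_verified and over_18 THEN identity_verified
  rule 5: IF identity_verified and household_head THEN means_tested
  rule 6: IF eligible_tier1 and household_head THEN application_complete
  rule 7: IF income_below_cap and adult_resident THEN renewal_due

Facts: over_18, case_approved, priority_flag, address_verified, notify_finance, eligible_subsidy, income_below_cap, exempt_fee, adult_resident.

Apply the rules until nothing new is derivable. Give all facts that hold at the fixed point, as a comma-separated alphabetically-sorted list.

Round 1: rule 1 [IF over_18 THEN resident]; rule 3 [IF exempt_fee and eligible_subsidy THEN tax_filed]; rule 7 [IF income_below_cap and adult_resident THEN renewal_due]. New: resident, tax_filed, renewal_due.
Round 2: rule 2 [IF renewal_due THEN household_head]; rule 4 [IF tax_filed and address_verified and over_18 THEN identity_verified]. New: household_head, identity_verified.
Round 3: rule 5 [IF identity_verified and household_head THEN means_tested]. New: means_tested.

address_verified, adult_resident, case_approved, eligible_subsidy, exempt_fee, household_head, identity_verified, income_below_cap, means_tested, notify_finance, over_18, priority_flag, renewal_due, resident, tax_filed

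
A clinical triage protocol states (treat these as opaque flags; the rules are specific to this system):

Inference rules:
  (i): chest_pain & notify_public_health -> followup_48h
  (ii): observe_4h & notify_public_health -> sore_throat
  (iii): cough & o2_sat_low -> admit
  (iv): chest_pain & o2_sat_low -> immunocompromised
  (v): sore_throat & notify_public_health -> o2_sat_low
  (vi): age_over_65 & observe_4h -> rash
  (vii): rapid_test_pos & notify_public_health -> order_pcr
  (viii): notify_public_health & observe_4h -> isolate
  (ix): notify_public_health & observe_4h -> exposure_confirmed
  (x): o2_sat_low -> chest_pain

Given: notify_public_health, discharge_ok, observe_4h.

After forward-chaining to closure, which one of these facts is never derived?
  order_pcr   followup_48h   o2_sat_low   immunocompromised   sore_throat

order_pcr

[1] (ii) [observe_4h & notify_public_health -> sore_throat]; (viii) [notify_public_health & observe_4h -> isolate]; (ix) [notify_public_health & observe_4h -> exposure_confirmed]. ⇒ new: sore_throat, isolate, exposure_confirmed.
[2] (v) [sore_throat & notify_public_health -> o2_sat_low]. ⇒ new: o2_sat_low.
[3] (x) [o2_sat_low -> chest_pain]. ⇒ new: chest_pain.
[4] (i) [chest_pain & notify_public_health -> followup_48h]; (iv) [chest_pain & o2_sat_low -> immunocompromised]. ⇒ new: followup_48h, immunocompromised.
Derived: followup_48h (round 4), immunocompromised (round 4), sore_throat (round 1), o2_sat_low (round 2). order_pcr never appears in any round.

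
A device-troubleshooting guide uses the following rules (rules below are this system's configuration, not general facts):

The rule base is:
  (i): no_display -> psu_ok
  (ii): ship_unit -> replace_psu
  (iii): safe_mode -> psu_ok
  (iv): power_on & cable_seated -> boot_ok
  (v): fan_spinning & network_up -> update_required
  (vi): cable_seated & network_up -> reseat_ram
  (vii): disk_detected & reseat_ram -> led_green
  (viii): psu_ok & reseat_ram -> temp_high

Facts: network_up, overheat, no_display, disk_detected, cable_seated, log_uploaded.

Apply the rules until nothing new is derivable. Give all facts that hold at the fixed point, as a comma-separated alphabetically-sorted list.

cable_seated, disk_detected, led_green, log_uploaded, network_up, no_display, overheat, psu_ok, reseat_ram, temp_high

Round 1: (i) [no_display -> psu_ok]; (vi) [cable_seated & network_up -> reseat_ram]. Adds psu_ok, reseat_ram.
Round 2: (vii) [disk_detected & reseat_ram -> led_green]; (viii) [psu_ok & reseat_ram -> temp_high]. Adds led_green, temp_high.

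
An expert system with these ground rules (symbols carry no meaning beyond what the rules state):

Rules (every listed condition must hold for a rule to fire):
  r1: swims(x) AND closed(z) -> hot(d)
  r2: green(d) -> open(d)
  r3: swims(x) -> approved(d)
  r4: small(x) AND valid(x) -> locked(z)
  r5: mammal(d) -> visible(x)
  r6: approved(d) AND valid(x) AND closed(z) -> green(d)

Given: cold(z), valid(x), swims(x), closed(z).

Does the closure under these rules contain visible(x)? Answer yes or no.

Round 1: r1 [swims(x) AND closed(z) -> hot(d)]; r3 [swims(x) -> approved(d)]. New: hot(d), approved(d).
Round 2: r6 [approved(d) AND valid(x) AND closed(z) -> green(d)]. New: green(d).
Round 3: r2 [green(d) -> open(d)]. New: open(d).
Fixed point reached. visible(x) is concluded only by r5; r5 needs mammal(d) (never derived).

no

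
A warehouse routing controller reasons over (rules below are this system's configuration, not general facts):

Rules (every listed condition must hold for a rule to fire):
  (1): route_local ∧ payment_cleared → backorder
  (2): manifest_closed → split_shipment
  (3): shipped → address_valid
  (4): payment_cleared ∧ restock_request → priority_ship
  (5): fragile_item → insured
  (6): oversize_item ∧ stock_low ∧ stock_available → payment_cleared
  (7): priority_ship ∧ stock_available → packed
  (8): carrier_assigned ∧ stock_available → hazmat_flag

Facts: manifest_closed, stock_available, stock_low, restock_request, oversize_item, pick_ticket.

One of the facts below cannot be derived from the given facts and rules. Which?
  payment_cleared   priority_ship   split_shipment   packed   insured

insured

[1] (2) [manifest_closed → split_shipment]; (6) [oversize_item ∧ stock_low ∧ stock_available → payment_cleared]. ⇒ new: split_shipment, payment_cleared.
[2] (4) [payment_cleared ∧ restock_request → priority_ship]. ⇒ new: priority_ship.
[3] (7) [priority_ship ∧ stock_available → packed]. ⇒ new: packed.
Derived: packed (round 3), split_shipment (round 1), payment_cleared (round 1), priority_ship (round 2). insured never appears in any round.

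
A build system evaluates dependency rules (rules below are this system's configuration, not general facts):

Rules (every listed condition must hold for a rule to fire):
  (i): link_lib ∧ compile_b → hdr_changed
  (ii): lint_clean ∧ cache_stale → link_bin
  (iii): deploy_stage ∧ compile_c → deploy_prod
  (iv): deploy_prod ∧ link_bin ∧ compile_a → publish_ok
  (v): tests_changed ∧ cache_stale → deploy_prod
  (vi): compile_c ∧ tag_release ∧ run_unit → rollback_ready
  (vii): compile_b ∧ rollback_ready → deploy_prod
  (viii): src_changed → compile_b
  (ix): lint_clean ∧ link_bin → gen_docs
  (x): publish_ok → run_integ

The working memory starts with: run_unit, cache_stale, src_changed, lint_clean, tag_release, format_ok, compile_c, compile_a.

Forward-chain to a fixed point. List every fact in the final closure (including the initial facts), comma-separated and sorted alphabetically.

Round 1 fires (ii), (vi), (viii), giving link_bin, rollback_ready, compile_b.
Round 2 fires (vii), (ix), giving deploy_prod, gen_docs.
Round 3 fires (iv), giving publish_ok.
Round 4 fires (x), giving run_integ.

cache_stale, compile_a, compile_b, compile_c, deploy_prod, format_ok, gen_docs, link_bin, lint_clean, publish_ok, rollback_ready, run_integ, run_unit, src_changed, tag_release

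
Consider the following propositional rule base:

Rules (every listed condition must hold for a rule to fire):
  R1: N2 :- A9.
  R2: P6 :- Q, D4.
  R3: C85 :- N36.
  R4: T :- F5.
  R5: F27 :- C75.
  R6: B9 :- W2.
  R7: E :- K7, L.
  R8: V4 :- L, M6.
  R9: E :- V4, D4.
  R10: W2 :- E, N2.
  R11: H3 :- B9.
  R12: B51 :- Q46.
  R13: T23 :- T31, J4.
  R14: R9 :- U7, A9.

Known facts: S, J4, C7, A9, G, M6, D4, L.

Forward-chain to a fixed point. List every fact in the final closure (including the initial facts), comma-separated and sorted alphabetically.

A9, B9, C7, D4, E, G, H3, J4, L, M6, N2, S, V4, W2

[1] R1 [N2 :- A9.]; R8 [V4 :- L, M6.]. ⇒ new: N2, V4.
[2] R9 [E :- V4, D4.]. ⇒ new: E.
[3] R10 [W2 :- E, N2.]. ⇒ new: W2.
[4] R6 [B9 :- W2.]. ⇒ new: B9.
[5] R11 [H3 :- B9.]. ⇒ new: H3.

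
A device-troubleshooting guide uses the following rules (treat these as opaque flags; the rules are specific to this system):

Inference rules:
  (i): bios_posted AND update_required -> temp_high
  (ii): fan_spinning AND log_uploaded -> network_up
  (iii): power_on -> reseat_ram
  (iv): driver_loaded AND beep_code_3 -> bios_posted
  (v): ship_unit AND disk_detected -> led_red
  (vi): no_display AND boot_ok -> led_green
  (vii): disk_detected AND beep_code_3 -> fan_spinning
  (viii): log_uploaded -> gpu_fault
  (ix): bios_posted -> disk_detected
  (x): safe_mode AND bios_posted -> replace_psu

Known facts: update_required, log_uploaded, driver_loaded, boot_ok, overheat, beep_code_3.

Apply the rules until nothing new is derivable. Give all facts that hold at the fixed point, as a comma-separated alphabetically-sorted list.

beep_code_3, bios_posted, boot_ok, disk_detected, driver_loaded, fan_spinning, gpu_fault, log_uploaded, network_up, overheat, temp_high, update_required

Round 1: (iv) [driver_loaded AND beep_code_3 -> bios_posted]; (viii) [log_uploaded -> gpu_fault]. New: bios_posted, gpu_fault.
Round 2: (i) [bios_posted AND update_required -> temp_high]; (ix) [bios_posted -> disk_detected]. New: temp_high, disk_detected.
Round 3: (vii) [disk_detected AND beep_code_3 -> fan_spinning]. New: fan_spinning.
Round 4: (ii) [fan_spinning AND log_uploaded -> network_up]. New: network_up.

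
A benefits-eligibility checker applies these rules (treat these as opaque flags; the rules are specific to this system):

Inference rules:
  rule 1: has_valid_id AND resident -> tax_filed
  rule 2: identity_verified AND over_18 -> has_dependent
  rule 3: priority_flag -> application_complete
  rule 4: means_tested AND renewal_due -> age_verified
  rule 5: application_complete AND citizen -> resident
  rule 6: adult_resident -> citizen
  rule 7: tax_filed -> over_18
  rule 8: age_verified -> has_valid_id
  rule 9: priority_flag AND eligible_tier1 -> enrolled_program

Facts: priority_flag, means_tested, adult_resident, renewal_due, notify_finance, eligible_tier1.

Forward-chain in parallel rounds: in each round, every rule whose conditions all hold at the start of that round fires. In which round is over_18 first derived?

4

Round 1: rule 3 [priority_flag -> application_complete]; rule 4 [means_tested AND renewal_due -> age_verified]; rule 6 [adult_resident -> citizen]; rule 9 [priority_flag AND eligible_tier1 -> enrolled_program]. Adds application_complete, age_verified, citizen, enrolled_program.
Round 2: rule 5 [application_complete AND citizen -> resident]; rule 8 [age_verified -> has_valid_id]. Adds resident, has_valid_id.
Round 3: rule 1 [has_valid_id AND resident -> tax_filed]. Adds tax_filed.
Round 4: rule 7 [tax_filed -> over_18]. Adds over_18.
over_18 first appears in round 4.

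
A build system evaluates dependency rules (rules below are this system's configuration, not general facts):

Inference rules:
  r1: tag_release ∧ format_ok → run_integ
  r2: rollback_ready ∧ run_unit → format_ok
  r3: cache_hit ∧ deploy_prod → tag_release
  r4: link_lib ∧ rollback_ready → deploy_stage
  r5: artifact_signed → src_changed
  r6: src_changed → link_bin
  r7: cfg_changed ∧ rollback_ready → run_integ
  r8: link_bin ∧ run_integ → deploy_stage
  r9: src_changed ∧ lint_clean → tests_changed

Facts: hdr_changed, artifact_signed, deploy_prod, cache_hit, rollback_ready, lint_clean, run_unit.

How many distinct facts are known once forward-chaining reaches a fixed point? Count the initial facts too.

Round 1: r2 [rollback_ready ∧ run_unit → format_ok]; r3 [cache_hit ∧ deploy_prod → tag_release]; r5 [artifact_signed → src_changed]. Adds format_ok, tag_release, src_changed.
Round 2: r1 [tag_release ∧ format_ok → run_integ]; r6 [src_changed → link_bin]; r9 [src_changed ∧ lint_clean → tests_changed]. Adds run_integ, link_bin, tests_changed.
Round 3: r8 [link_bin ∧ run_integ → deploy_stage]. Adds deploy_stage.
Closure: {artifact_signed, cache_hit, deploy_prod, deploy_stage, format_ok, hdr_changed, link_bin, lint_clean, rollback_ready, run_integ, run_unit, src_changed, tag_release, tests_changed} — 14 facts.

14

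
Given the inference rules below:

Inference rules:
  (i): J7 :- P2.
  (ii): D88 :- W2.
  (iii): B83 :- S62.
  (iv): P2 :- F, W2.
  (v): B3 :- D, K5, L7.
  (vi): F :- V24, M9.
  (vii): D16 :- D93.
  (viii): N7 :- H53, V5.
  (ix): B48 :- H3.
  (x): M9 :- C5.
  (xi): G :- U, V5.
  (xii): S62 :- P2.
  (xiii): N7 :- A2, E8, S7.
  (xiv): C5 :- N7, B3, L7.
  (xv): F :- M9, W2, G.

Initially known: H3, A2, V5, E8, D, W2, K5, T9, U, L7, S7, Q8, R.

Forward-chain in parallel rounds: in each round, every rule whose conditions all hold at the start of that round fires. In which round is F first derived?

Round 1 — (ii), (v), (ix), (xi), (xiii), derive D88, B3, B48, G, N7.
Round 2 — (xiv), derive C5.
Round 3 — (x), derive M9.
Round 4 — (xv), derive F.
F first appears in round 4.

4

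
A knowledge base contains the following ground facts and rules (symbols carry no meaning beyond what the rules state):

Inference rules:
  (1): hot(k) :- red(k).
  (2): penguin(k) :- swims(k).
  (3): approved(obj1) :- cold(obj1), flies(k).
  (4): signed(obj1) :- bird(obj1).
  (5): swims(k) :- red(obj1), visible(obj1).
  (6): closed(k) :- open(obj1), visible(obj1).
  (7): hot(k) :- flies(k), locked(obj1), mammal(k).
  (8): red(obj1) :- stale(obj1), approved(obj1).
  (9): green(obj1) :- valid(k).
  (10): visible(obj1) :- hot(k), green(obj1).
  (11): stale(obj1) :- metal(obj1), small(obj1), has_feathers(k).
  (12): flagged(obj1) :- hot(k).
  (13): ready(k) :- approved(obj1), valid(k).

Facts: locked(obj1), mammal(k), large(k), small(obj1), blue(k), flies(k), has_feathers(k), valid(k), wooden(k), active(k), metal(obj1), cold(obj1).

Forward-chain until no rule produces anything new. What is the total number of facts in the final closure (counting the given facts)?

[1] (3) [approved(obj1) :- cold(obj1), flies(k).]; (7) [hot(k) :- flies(k), locked(obj1), mammal(k).]; (9) [green(obj1) :- valid(k).]; (11) [stale(obj1) :- metal(obj1), small(obj1), has_feathers(k).]. ⇒ new: approved(obj1), hot(k), green(obj1), stale(obj1).
[2] (8) [red(obj1) :- stale(obj1), approved(obj1).]; (10) [visible(obj1) :- hot(k), green(obj1).]; (12) [flagged(obj1) :- hot(k).]; (13) [ready(k) :- approved(obj1), valid(k).]. ⇒ new: red(obj1), visible(obj1), flagged(obj1), ready(k).
[3] (5) [swims(k) :- red(obj1), visible(obj1).]. ⇒ new: swims(k).
[4] (2) [penguin(k) :- swims(k).]. ⇒ new: penguin(k).
Closure: {active(k), approved(obj1), blue(k), cold(obj1), flagged(obj1), flies(k), green(obj1), has_feathers(k), hot(k), large(k), locked(obj1), mammal(k), metal(obj1), penguin(k), ready(k), red(obj1), small(obj1), stale(obj1), swims(k), valid(k), visible(obj1), wooden(k)} — 22 facts.

22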